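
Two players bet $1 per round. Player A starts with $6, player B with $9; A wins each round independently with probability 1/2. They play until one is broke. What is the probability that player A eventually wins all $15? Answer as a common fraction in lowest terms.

With a fair step, P(i) = ½P(i−1) + ½P(i+1) with P(0)=0, P(15)=1 has the linear solution P(i) = i/15.
P(6) = 6/15 = 2/5.

2/5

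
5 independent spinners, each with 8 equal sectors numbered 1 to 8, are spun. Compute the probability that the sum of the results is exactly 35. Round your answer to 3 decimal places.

0.004

There are 8^5 = 32768 equally likely outcomes.
The number of ordered 5-tuples from {1,…,8} summing to 35 is 126.
P(sum = 35) = 126/32768 = 63/16384 ≈ 0.004.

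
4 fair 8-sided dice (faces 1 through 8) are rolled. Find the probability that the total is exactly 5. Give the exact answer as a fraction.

1/1024

There are 8^4 = 4096 equally likely outcomes.
The number of ordered 4-tuples from {1,…,8} summing to 5 is 4.
P(sum = 5) = 4/4096 = 1/1024.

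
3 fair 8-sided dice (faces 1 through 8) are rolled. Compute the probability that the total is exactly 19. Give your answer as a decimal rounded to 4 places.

There are 8^3 = 512 equally likely outcomes.
The number of ordered 3-tuples from {1,…,8} summing to 19 is 21.
P(sum = 19) = 21/512 ≈ 0.0410.

0.0410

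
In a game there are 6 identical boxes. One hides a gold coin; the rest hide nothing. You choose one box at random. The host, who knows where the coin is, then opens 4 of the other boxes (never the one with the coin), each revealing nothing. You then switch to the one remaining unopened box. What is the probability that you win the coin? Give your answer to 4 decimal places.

0.8333

Your original box holds the coin with probability 1/6, so the other 5 collectively hold it with probability 5/6.
The host can always find 4 empty boxes to open, so the reveals don't change that 5/6; it is now spread over the 1 remaining unopened box.
P(win by switching) = (5/6) · (1/1) = 5/6 ≈ 0.8333.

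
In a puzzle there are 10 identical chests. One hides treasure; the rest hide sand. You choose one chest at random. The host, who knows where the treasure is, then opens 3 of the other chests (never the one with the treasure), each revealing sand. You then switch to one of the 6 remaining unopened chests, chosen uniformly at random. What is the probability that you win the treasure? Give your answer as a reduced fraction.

3/20

Your original chest holds the treasure with probability 1/10, so the other 9 collectively hold it with probability 9/10.
The host can always find 3 empty chests to open, so the reveals don't change that 9/10; it is now spread over the 6 remaining unopened chests.
P(win by switching) = (9/10) · (1/6) = 3/20.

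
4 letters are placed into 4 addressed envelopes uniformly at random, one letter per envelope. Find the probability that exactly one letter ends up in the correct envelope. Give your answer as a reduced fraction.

1/3

Choose which one is fixed: C(4,1) = 4 ways.
The remaining 3 must have no fixed point: D(3) = 2.
P = 4·2/24 = 1/3.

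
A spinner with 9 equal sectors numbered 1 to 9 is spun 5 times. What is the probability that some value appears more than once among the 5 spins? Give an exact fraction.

P(all 5 different) = 9/9 · 8/9 · ··· · 5/9 = 560/2187.
P(at least two equal) = 1 − 560/2187 = 1627/2187.

1627/2187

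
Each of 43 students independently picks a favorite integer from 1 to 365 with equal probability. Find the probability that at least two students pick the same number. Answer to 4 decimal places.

It's easier to compute the probability that all 43 are distinct.
P(all distinct) = 365/365 · 364/365 · ··· · 323/365 ≈ 0.0761.
So the probability of at least one match is 1 − 0.0761 = 0.9239.

0.9239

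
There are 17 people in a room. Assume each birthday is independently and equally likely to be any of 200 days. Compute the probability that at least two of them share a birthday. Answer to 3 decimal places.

It's easier to compute the probability that all 17 are distinct.
P(all distinct) = 200/200 · 199/200 · ··· · 184/200 ≈ 0.497.
So the probability of at least one match is 1 − 0.497 = 0.503.

0.503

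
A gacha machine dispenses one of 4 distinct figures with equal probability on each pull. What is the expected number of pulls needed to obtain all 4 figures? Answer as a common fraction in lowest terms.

After i distinct types are collected, each trial gives a new one with probability (4−i)/4, so the expected wait for the next new type is 4/(4−i).
E = 4/4 + 4/3 + 4/2 + 4/1 = 25/3.

25/3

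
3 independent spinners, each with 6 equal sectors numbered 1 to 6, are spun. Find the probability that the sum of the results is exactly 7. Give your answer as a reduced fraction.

There are 6^3 = 216 equally likely outcomes.
The number of ordered 3-tuples from {1,…,6} summing to 7 is 15.
P(sum = 7) = 15/216 = 5/72.

5/72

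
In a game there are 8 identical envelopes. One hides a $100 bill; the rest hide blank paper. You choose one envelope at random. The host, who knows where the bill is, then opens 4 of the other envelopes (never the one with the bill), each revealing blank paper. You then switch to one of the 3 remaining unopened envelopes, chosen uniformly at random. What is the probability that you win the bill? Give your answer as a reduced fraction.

Your original envelope holds the bill with probability 1/8, so the other 7 collectively hold it with probability 7/8.
The host can always find 4 empty envelopes to open, so the reveals don't change that 7/8; it is now spread over the 3 remaining unopened envelopes.
P(win by switching) = (7/8) · (1/3) = 7/24.

7/24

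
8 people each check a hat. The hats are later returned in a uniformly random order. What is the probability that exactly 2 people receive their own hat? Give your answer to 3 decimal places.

0.184

Choose which 2 of the 8 are fixed: C(8,2) = 28 ways.
The remaining 6 must have no fixed point: D(6) = 265.
P = 28·265/40320 = 53/288 ≈ 0.184.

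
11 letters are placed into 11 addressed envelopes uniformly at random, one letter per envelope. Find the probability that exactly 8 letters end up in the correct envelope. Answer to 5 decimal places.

Choose which 8 of the 11 are fixed: C(11,8) = 165 ways.
The remaining 3 must have no fixed point: D(3) = 2.
P = 165·2/39916800 = 1/120960 ≈ 0.00001.

0.00001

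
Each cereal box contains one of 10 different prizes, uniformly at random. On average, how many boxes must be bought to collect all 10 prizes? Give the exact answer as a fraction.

7381/252

After i distinct types are collected, each trial gives a new one with probability (10−i)/10, so the expected wait for the next new type is 10/(10−i).
E = 10/10 + 10/9 + 10/8 + 10/7 + 10/6 + 10/5 + 10/4 + 10/3 + 10/2 + 10/1 = 7381/252.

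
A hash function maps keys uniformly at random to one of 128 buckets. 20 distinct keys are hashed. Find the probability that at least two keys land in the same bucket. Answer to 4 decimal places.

It's easier to compute the probability that all 20 are distinct.
P(all distinct) = 128/128 · 127/128 · ··· · 109/128 ≈ 0.2089.
So the probability of at least one match is 1 − 0.2089 = 0.7911.

0.7911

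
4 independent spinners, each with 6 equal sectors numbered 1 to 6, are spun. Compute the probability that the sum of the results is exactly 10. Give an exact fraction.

There are 6^4 = 1296 equally likely outcomes.
The number of ordered 4-tuples from {1,…,6} summing to 10 is 80.
P(sum = 10) = 80/1296 = 5/81.

5/81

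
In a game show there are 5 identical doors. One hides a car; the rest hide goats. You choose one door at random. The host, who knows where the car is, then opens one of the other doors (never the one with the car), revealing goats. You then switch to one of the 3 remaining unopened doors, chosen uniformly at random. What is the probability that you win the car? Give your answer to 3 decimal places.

Your original door holds the car with probability 1/5, so the other 4 collectively hold it with probability 4/5.
The host can always find an empty door to open, so this doesn't change that 4/5; it is now spread over the 3 remaining unopened doors.
P(win by switching) = (4/5) · (1/3) = 4/15 ≈ 0.267.

0.267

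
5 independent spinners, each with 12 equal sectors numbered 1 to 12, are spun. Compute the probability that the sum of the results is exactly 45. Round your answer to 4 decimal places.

0.0149

There are 12^5 = 248832 equally likely outcomes.
The number of ordered 5-tuples from {1,…,12} summing to 45 is 3701.
P(sum = 45) = 3701/248832 ≈ 0.0149.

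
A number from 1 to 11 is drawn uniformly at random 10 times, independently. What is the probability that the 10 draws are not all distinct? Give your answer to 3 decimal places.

0.998

P(all 10 different) = 11/11 · 10/11 · ··· · 2/11 ≈ 0.002.
P(at least two equal) = 1 − 0.002 = 0.998.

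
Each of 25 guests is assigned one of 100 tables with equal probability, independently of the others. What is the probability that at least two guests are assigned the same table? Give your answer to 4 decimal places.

0.9624

It's easier to compute the probability that all 25 are distinct.
P(all distinct) = 100/100 · 99/100 · ··· · 76/100 ≈ 0.0376.
So the probability of at least one match is 1 − 0.0376 = 0.9624.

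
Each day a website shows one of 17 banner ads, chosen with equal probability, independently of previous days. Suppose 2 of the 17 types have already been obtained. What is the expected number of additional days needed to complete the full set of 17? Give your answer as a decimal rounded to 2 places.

56.41

Starting from 2 distinct types, each trial gives a new one with probability (17−i)/17 when i types are held, so the wait for the next new type is 17/(17−i).
E = 17/15 + 17/14 + 17/13 + 17/12 + 17/11 + 17/10 + 17/9 + 17/8 + 17/7 + 17/6 + 17/5 + 17/4 + 17/3 + 17/2 + 17/1 = 20327869/360360 ≈ 56.41.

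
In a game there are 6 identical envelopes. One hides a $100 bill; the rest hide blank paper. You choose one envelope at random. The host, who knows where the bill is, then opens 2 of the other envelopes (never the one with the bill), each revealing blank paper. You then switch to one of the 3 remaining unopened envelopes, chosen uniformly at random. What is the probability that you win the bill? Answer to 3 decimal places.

0.278

Your original envelope holds the bill with probability 1/6, so the other 5 collectively hold it with probability 5/6.
The host can always find 2 empty envelopes to open, so the reveals don't change that 5/6; it is now spread over the 3 remaining unopened envelopes.
P(win by switching) = (5/6) · (1/3) = 5/18 ≈ 0.278.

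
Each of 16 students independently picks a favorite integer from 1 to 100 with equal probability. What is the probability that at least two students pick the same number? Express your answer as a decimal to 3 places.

0.718

It's easier to compute the probability that all 16 are distinct.
P(all distinct) = 100/100 · 99/100 · ··· · 85/100 ≈ 0.282.
So the probability of at least one match is 1 − 0.282 = 0.718.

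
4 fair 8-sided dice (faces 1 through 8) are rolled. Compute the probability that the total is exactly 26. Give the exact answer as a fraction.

21/1024

There are 8^4 = 4096 equally likely outcomes.
The number of ordered 4-tuples from {1,…,8} summing to 26 is 84.
P(sum = 26) = 84/4096 = 21/1024.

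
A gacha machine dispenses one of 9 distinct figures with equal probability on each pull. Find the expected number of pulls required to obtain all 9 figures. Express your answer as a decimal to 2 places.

25.46

After i distinct types are collected, each trial gives a new one with probability (9−i)/9, so the expected wait for the next new type is 9/(9−i).
E = 9/9 + 9/8 + 9/7 + 9/6 + 9/5 + 9/4 + 9/3 + 9/2 + 9/1 = 7129/280 ≈ 25.46.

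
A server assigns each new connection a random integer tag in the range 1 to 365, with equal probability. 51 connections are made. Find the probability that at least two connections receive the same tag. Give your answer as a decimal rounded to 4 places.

0.9744

It's easier to compute the probability that all 51 are distinct.
P(all distinct) = 365/365 · 364/365 · ··· · 315/365 ≈ 0.0256.
So the probability of at least one match is 1 − 0.0256 = 0.9744.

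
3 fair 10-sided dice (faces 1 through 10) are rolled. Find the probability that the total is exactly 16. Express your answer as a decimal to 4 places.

There are 10^3 = 1000 equally likely outcomes.
The number of ordered 3-tuples from {1,…,10} summing to 16 is 75.
P(sum = 16) = 75/1000 = 3/40 ≈ 0.0750.

0.0750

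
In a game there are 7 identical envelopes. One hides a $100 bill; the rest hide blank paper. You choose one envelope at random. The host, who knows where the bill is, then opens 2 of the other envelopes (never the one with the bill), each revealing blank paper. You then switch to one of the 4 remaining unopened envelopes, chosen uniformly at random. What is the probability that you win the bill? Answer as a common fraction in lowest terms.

3/14

Your original envelope holds the bill with probability 1/7, so the other 6 collectively hold it with probability 6/7.
The host can always find 2 empty envelopes to open, so the reveals don't change that 6/7; it is now spread over the 4 remaining unopened envelopes.
P(win by switching) = (6/7) · (1/4) = 3/14.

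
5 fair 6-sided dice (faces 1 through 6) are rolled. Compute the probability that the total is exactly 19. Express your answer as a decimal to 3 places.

There are 6^5 = 7776 equally likely outcomes.
The number of ordered 5-tuples from {1,…,6} summing to 19 is 735.
P(sum = 19) = 735/7776 = 245/2592 ≈ 0.095.

0.095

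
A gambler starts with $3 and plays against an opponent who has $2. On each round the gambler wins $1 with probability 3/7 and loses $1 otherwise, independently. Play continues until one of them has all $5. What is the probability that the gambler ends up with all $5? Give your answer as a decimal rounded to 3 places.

Let r = q/p = (4/7)/(3/7) = 4/3. The recurrence P(i) = p·P(i+1) + q·P(i−1) with P(0)=0, P(5)=1 gives P(i) = (1 − r^i)/(1 − r^5).
P(3) = (1 − (4/3)^3) / (1 − (4/3)^5) = 333/781 ≈ 0.426.

0.426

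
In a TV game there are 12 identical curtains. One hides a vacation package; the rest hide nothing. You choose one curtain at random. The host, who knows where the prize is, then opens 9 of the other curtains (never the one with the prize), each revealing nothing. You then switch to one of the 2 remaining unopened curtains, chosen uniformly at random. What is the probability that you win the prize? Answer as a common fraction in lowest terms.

Your original curtain holds the prize with probability 1/12, so the other 11 collectively hold it with probability 11/12.
The host can always find 9 empty curtains to open, so the reveals don't change that 11/12; it is now spread over the 2 remaining unopened curtains.
P(win by switching) = (11/12) · (1/2) = 11/24.

11/24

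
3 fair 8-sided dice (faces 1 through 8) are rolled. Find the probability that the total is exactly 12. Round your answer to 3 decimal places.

There are 8^3 = 512 equally likely outcomes.
The number of ordered 3-tuples from {1,…,8} summing to 12 is 46.
P(sum = 12) = 46/512 = 23/256 ≈ 0.090.

0.090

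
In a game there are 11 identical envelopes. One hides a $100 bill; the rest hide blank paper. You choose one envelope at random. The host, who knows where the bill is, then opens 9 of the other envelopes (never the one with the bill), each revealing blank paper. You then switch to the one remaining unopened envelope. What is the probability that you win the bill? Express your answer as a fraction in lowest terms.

Your original envelope holds the bill with probability 1/11, so the other 10 collectively hold it with probability 10/11.
The host can always find 9 empty envelopes to open, so the reveals don't change that 10/11; it is now spread over the 1 remaining unopened envelope.
P(win by switching) = (10/11) · (1/1) = 10/11.

10/11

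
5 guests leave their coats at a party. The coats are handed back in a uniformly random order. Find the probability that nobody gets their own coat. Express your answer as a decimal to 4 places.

This is the derangement probability: permutations of 5 with no fixed point.
D(5) = 5! · (1 − 1/1! + 1/2! − ··· + (−1)^5/5!) = 44.
P = 44/120 = 11/30 ≈ 0.3667.

0.3667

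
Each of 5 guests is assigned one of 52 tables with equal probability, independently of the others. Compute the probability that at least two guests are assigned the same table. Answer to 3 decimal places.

0.180

It's easier to compute the probability that all 5 are distinct.
P(all distinct) = 52/52 · 51/52 · ··· · 48/52 ≈ 0.820.
So the probability of at least one match is 1 − 0.820 = 0.180.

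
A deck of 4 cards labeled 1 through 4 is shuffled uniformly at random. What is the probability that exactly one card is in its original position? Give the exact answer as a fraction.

Choose which one is fixed: C(4,1) = 4 ways.
The remaining 3 must have no fixed point: D(3) = 2.
P = 4·2/24 = 1/3.

1/3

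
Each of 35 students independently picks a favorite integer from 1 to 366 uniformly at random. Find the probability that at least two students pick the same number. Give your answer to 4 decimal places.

0.8135

It's easier to compute the probability that all 35 are distinct.
P(all distinct) = 366/366 · 365/366 · ··· · 332/366 ≈ 0.1865.
So the probability of at least one match is 1 − 0.1865 = 0.8135.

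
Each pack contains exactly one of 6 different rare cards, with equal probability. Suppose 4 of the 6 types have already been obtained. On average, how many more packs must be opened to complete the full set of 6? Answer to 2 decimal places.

9.00

Starting from 4 distinct types, each trial gives a new one with probability (6−i)/6 when i types are held, so the wait for the next new type is 6/(6−i).
E = 6/2 + 6/1 = 9 ≈ 9.00.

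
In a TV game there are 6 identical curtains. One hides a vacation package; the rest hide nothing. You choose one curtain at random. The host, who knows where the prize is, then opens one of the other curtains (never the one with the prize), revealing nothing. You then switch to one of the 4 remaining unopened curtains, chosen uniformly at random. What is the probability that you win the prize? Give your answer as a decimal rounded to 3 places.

Your original curtain holds the prize with probability 1/6, so the other 5 collectively hold it with probability 5/6.
The host can always find an empty curtain to open, so this doesn't change that 5/6; it is now spread over the 4 remaining unopened curtains.
P(win by switching) = (5/6) · (1/4) = 5/24 ≈ 0.208.

0.208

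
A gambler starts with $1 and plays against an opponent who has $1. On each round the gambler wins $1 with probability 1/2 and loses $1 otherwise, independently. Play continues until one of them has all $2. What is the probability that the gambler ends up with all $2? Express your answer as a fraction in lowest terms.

1/2

With a fair step, P(i) = ½P(i−1) + ½P(i+1) with P(0)=0, P(2)=1 has the linear solution P(i) = i/2.
P(1) = 1/2.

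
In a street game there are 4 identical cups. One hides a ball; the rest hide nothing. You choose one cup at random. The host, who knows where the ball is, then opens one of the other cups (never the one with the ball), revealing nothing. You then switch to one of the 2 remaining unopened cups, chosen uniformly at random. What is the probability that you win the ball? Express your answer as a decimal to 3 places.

Your original cup holds the ball with probability 1/4, so the other 3 collectively hold it with probability 3/4.
The host can always find an empty cup to open, so this doesn't change that 3/4; it is now spread over the 2 remaining unopened cups.
P(win by switching) = (3/4) · (1/2) = 3/8 ≈ 0.375.

0.375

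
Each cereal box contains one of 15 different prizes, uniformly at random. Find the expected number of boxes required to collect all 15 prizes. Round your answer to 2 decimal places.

After i distinct types are collected, each trial gives a new one with probability (15−i)/15, so the expected wait for the next new type is 15/(15−i).
E = 15/15 + 15/14 + 15/13 + 15/12 + 15/11 + 15/10 + 15/9 + 15/8 + 15/7 + 15/6 + 15/5 + 15/4 + 15/3 + 15/2 + 15/1 = 1195757/24024 ≈ 49.77.

49.77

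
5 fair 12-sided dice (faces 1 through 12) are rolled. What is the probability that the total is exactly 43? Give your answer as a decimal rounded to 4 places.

0.0215

There are 12^5 = 248832 equally likely outcomes.
The number of ordered 5-tuples from {1,…,12} summing to 43 is 5355.
P(sum = 43) = 5355/248832 = 595/27648 ≈ 0.0215.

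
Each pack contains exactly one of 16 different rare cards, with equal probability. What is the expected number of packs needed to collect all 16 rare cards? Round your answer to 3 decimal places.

After i distinct types are collected, each trial gives a new one with probability (16−i)/16, so the expected wait for the next new type is 16/(16−i).
E = 16/16 + 16/15 + 16/14 + 16/13 + 16/12 + 16/11 + 16/10 + 16/9 + 16/8 + 16/7 + 16/6 + 16/5 + 16/4 + 16/3 + 16/2 + 16/1 = 2436559/45045 ≈ 54.092.

54.092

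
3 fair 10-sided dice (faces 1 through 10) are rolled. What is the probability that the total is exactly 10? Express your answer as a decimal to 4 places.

There are 10^3 = 1000 equally likely outcomes.
The number of ordered 3-tuples from {1,…,10} summing to 10 is 36.
P(sum = 10) = 36/1000 = 9/250 ≈ 0.0360.

0.0360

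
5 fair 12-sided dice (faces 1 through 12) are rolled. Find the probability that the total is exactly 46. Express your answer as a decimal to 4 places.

There are 12^5 = 248832 equally likely outcomes.
The number of ordered 5-tuples from {1,…,12} summing to 46 is 2985.
P(sum = 46) = 2985/248832 = 995/82944 ≈ 0.0120.

0.0120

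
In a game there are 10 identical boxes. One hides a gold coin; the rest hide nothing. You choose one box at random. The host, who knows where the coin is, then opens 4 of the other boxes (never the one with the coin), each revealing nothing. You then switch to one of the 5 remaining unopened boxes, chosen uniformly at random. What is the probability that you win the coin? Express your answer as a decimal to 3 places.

Your original box holds the coin with probability 1/10, so the other 9 collectively hold it with probability 9/10.
The host can always find 4 empty boxes to open, so the reveals don't change that 9/10; it is now spread over the 5 remaining unopened boxes.
P(win by switching) = (9/10) · (1/5) = 9/50 ≈ 0.180.

0.180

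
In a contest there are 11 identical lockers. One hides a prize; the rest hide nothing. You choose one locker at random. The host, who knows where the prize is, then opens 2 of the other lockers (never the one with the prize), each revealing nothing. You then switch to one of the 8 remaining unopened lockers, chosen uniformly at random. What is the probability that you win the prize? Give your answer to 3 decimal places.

Your original locker holds the prize with probability 1/11, so the other 10 collectively hold it with probability 10/11.
The host can always find 2 empty lockers to open, so the reveals don't change that 10/11; it is now spread over the 8 remaining unopened lockers.
P(win by switching) = (10/11) · (1/8) = 5/44 ≈ 0.114.

0.114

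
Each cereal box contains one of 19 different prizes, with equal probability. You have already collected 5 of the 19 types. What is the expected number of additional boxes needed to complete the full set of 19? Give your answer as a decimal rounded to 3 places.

Starting from 5 distinct types, each trial gives a new one with probability (19−i)/19 when i types are held, so the wait for the next new type is 19/(19−i).
E = 19/14 + 19/13 + 19/12 + 19/11 + 19/10 + 19/9 + 19/8 + 19/7 + 19/6 + 19/5 + 19/4 + 19/3 + 19/2 + 19/1 = 22262927/360360 ≈ 61.780.

61.780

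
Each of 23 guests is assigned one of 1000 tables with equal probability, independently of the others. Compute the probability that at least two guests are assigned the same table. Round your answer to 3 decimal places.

0.225

It's easier to compute the probability that all 23 are distinct.
P(all distinct) = 1000/1000 · 999/1000 · ··· · 978/1000 ≈ 0.775.
So the probability of at least one match is 1 − 0.775 = 0.225.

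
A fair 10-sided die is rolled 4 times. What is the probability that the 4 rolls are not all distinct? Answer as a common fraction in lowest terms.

P(all 4 different) = 10/10 · 9/10 · ··· · 7/10 = 63/125.
P(at least two equal) = 1 − 63/125 = 62/125.

62/125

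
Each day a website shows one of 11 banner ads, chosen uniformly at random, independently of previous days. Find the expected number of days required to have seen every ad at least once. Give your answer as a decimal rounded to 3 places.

After i distinct types are collected, each trial gives a new one with probability (11−i)/11, so the expected wait for the next new type is 11/(11−i).
E = 11/11 + 11/10 + 11/9 + 11/8 + 11/7 + 11/6 + 11/5 + 11/4 + 11/3 + 11/2 + 11/1 = 83711/2520 ≈ 33.219.

33.219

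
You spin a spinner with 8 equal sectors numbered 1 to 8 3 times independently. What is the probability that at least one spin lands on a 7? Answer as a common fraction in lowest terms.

P(no spin lands on a 7) = (7/8)^3 = 343/512.
P(at least one) = 1 − 343/512 = 169/512.

169/512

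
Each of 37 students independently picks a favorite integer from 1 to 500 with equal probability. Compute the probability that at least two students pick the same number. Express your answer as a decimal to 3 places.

0.745

It's easier to compute the probability that all 37 are distinct.
P(all distinct) = 500/500 · 499/500 · ··· · 464/500 ≈ 0.255.
So the probability of at least one match is 1 − 0.255 = 0.745.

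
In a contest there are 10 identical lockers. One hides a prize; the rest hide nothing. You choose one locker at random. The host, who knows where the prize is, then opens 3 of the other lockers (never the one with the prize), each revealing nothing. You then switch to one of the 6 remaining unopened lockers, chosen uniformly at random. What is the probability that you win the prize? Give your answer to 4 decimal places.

0.1500

Your original locker holds the prize with probability 1/10, so the other 9 collectively hold it with probability 9/10.
The host can always find 3 empty lockers to open, so the reveals don't change that 9/10; it is now spread over the 6 remaining unopened lockers.
P(win by switching) = (9/10) · (1/6) = 3/20 ≈ 0.1500.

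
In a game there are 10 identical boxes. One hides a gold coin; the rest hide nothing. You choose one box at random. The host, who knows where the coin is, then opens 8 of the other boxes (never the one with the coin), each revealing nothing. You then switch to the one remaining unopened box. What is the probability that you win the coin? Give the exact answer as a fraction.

Your original box holds the coin with probability 1/10, so the other 9 collectively hold it with probability 9/10.
The host can always find 8 empty boxes to open, so the reveals don't change that 9/10; it is now spread over the 1 remaining unopened box.
P(win by switching) = (9/10) · (1/1) = 9/10.

9/10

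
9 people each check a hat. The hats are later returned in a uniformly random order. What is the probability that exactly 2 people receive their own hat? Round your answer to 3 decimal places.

0.184

Choose which 2 of the 9 are fixed: C(9,2) = 36 ways.
The remaining 7 must have no fixed point: D(7) = 1854.
P = 36·1854/362880 = 103/560 ≈ 0.184.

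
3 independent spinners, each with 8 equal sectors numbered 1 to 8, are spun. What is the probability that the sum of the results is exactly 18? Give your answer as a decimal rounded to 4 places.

There are 8^3 = 512 equally likely outcomes.
The number of ordered 3-tuples from {1,…,8} summing to 18 is 28.
P(sum = 18) = 28/512 = 7/128 ≈ 0.0547.

0.0547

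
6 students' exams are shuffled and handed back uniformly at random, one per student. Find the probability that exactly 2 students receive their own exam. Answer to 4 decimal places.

0.1875

Choose which 2 of the 6 are fixed: C(6,2) = 15 ways.
The remaining 4 must have no fixed point: D(4) = 9.
P = 15·9/720 = 3/16 ≈ 0.1875.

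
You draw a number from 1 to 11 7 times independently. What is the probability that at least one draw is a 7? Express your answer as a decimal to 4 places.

P(no draw is a 7) = (10/11)^7 ≈ 0.5132.
P(at least one) = 1 − 0.5132 = 0.4868.

0.4868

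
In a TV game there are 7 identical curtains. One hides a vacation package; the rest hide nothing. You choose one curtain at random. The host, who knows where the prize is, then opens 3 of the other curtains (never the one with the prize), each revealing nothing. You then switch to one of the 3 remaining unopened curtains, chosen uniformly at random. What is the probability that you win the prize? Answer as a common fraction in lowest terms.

2/7

Your original curtain holds the prize with probability 1/7, so the other 6 collectively hold it with probability 6/7.
The host can always find 3 empty curtains to open, so the reveals don't change that 6/7; it is now spread over the 3 remaining unopened curtains.
P(win by switching) = (6/7) · (1/3) = 2/7.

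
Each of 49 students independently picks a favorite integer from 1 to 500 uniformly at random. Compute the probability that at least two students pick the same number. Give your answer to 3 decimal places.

It's easier to compute the probability that all 49 are distinct.
P(all distinct) = 500/500 · 499/500 · ··· · 452/500 ≈ 0.088.
So the probability of at least one match is 1 − 0.088 = 0.912.

0.912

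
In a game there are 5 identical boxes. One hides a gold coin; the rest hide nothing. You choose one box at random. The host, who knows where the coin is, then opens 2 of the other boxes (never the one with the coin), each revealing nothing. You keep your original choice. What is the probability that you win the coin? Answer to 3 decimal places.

0.200

The host can always open 2 empty boxes regardless of your choice, so the reveals give no information about your original box.
P(win by staying) = 1/5 ≈ 0.200.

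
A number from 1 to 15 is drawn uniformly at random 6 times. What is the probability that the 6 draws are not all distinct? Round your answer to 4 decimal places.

P(all 6 different) = 15/15 · 14/15 · ··· · 10/15 ≈ 0.3164.
P(at least two equal) = 1 − 0.3164 = 0.6836.

0.6836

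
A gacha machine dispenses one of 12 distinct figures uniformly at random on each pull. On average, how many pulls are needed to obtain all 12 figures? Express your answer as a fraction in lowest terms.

After i distinct types are collected, each trial gives a new one with probability (12−i)/12, so the expected wait for the next new type is 12/(12−i).
E = 12/12 + 12/11 + 12/10 + 12/9 + 12/8 + 12/7 + 12/6 + 12/5 + 12/4 + 12/3 + 12/2 + 12/1 = 86021/2310.

86021/2310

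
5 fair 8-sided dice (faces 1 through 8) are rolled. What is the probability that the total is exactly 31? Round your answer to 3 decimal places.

There are 8^5 = 32768 equally likely outcomes.
The number of ordered 5-tuples from {1,…,8} summing to 31 is 690.
P(sum = 31) = 690/32768 = 345/16384 ≈ 0.021.

0.021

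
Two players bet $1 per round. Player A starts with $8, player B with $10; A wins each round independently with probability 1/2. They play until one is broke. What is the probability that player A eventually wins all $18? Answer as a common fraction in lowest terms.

4/9

With a fair step, P(i) = ½P(i−1) + ½P(i+1) with P(0)=0, P(18)=1 has the linear solution P(i) = i/18.
P(8) = 8/18 = 4/9.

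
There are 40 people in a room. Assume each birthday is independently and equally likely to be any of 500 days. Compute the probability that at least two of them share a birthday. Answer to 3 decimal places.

It's easier to compute the probability that all 40 are distinct.
P(all distinct) = 500/500 · 499/500 · ··· · 461/500 ≈ 0.201.
So the probability of at least one match is 1 − 0.201 = 0.799.

0.799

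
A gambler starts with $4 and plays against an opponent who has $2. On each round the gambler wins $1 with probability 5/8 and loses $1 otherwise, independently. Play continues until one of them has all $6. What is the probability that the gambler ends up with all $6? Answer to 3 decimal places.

0.913

Let r = q/p = (3/8)/(5/8) = 3/5. The recurrence P(i) = p·P(i+1) + q·P(i−1) with P(0)=0, P(6)=1 gives P(i) = (1 − r^i)/(1 − r^6).
P(4) = (1 − (3/5)^4) / (1 − (3/5)^6) = 850/931 ≈ 0.913.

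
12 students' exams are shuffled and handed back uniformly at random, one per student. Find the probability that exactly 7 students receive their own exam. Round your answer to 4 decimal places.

Choose which 7 of the 12 are fixed: C(12,7) = 792 ways.
The remaining 5 must have no fixed point: D(5) = 44.
P = 792·44/479001600 = 11/151200 ≈ 0.0001.

0.0001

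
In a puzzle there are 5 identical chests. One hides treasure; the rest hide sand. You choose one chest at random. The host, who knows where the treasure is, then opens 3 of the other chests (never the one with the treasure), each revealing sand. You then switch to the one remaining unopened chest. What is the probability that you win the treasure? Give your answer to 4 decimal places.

Your original chest holds the treasure with probability 1/5, so the other 4 collectively hold it with probability 4/5.
The host can always find 3 empty chests to open, so the reveals don't change that 4/5; it is now spread over the 1 remaining unopened chest.
P(win by switching) = (4/5) · (1/1) = 4/5 ≈ 0.8000.

0.8000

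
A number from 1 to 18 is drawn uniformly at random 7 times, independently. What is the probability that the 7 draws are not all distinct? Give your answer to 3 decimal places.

P(all 7 different) = 18/18 · 17/18 · ··· · 12/18 ≈ 0.262.
P(at least two equal) = 1 − 0.262 = 0.738.

0.738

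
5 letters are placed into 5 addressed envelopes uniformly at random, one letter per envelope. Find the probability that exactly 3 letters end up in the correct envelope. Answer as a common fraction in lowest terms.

1/12

Choose which 3 of the 5 are fixed: C(5,3) = 10 ways.
The remaining 2 must have no fixed point: D(2) = 1.
P = 10·1/120 = 1/12.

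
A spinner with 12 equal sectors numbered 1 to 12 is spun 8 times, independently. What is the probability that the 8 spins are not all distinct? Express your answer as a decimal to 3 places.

P(all 8 different) = 12/12 · 11/12 · ··· · 5/12 ≈ 0.046.
P(at least two equal) = 1 − 0.046 = 0.954.

0.954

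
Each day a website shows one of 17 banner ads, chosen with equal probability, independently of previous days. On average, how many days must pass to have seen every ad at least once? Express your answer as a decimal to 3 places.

After i distinct types are collected, each trial gives a new one with probability (17−i)/17, so the expected wait for the next new type is 17/(17−i).
E = 17/17 + 17/16 + 17/15 + 17/14 + 17/13 + 17/12 + 17/11 + 17/10 + 17/9 + 17/8 + 17/7 + 17/6 + 17/5 + 17/4 + 17/3 + 17/2 + 17/1 = 42142223/720720 ≈ 58.472.

58.472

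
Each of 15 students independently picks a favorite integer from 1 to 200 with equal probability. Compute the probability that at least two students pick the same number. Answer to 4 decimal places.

It's easier to compute the probability that all 15 are distinct.
P(all distinct) = 200/200 · 199/200 · ··· · 186/200 ≈ 0.5838.
So the probability of at least one match is 1 − 0.5838 = 0.4162.

0.4162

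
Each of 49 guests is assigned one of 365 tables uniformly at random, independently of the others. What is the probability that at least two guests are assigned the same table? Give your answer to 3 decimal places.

It's easier to compute the probability that all 49 are distinct.
P(all distinct) = 365/365 · 364/365 · ··· · 317/365 ≈ 0.034.
So the probability of at least one match is 1 − 0.034 = 0.966.

0.966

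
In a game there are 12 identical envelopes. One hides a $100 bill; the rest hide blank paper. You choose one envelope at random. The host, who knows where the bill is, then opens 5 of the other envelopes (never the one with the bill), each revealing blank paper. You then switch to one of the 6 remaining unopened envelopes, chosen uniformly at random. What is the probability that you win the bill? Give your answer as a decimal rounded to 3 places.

Your original envelope holds the bill with probability 1/12, so the other 11 collectively hold it with probability 11/12.
The host can always find 5 empty envelopes to open, so the reveals don't change that 11/12; it is now spread over the 6 remaining unopened envelopes.
P(win by switching) = (11/12) · (1/6) = 11/72 ≈ 0.153.

0.153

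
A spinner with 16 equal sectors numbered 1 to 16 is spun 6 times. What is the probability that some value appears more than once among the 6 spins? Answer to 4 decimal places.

P(all 6 different) = 16/16 · 15/16 · ··· · 11/16 ≈ 0.3437.
P(at least two equal) = 1 − 0.3437 = 0.6563.

0.6563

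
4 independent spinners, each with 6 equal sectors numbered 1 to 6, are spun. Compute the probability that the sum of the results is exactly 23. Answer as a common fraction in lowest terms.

1/324

There are 6^4 = 1296 equally likely outcomes.
The number of ordered 4-tuples from {1,…,6} summing to 23 is 4.
P(sum = 23) = 4/1296 = 1/324.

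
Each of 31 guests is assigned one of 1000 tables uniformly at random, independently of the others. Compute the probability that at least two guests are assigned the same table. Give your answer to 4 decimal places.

0.3749

It's easier to compute the probability that all 31 are distinct.
P(all distinct) = 1000/1000 · 999/1000 · ··· · 970/1000 ≈ 0.6251.
So the probability of at least one match is 1 − 0.6251 = 0.3749.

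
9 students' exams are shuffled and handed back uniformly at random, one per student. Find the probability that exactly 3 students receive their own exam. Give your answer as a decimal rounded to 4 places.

Choose which 3 of the 9 are fixed: C(9,3) = 84 ways.
The remaining 6 must have no fixed point: D(6) = 265.
P = 84·265/362880 = 53/864 ≈ 0.0613.

0.0613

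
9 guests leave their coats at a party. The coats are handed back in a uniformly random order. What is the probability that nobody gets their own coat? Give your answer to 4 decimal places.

0.3679

This is the derangement probability: permutations of 9 with no fixed point.
D(9) = 9! · (1 − 1/1! + 1/2! − ··· + (−1)^9/9!) = 133496.
P = 133496/362880 = 16687/45360 ≈ 0.3679.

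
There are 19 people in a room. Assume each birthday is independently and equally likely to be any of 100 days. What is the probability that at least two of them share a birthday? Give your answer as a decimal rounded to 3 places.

It's easier to compute the probability that all 19 are distinct.
P(all distinct) = 100/100 · 99/100 · ··· · 82/100 ≈ 0.161.
So the probability of at least one match is 1 − 0.161 = 0.839.

0.839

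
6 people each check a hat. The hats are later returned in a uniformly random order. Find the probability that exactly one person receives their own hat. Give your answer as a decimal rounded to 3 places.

Choose which one is fixed: C(6,1) = 6 ways.
The remaining 5 must have no fixed point: D(5) = 44.
P = 6·44/720 = 11/30 ≈ 0.367.

0.367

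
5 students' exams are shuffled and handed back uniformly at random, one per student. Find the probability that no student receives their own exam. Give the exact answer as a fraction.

11/30

This is the derangement probability: permutations of 5 with no fixed point.
D(5) = 5! · (1 − 1/1! + 1/2! − ··· + (−1)^5/5!) = 44.
P = 44/120 = 11/30.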